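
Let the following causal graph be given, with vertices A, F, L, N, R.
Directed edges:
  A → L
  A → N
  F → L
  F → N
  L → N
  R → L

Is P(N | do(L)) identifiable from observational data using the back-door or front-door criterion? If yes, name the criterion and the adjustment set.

P(N|do(L)): backdoor, adjust for {A, F}.

desc(L)\{L}={N}; candidates ⊆ {A,F,R}.
size 0: {}; under {} L still reaches {A,F,N,R} ∋ N.
size 1: {A}, {F}, {R}; under {A} L still reaches {F,N,R} ∋ N.
{A,F}: L⊥N given {A,F} in G with L→· removed — back-door holds.
P(N|do(L)) = Σ_{A,F} P(N|L,A,F)·P(A,F).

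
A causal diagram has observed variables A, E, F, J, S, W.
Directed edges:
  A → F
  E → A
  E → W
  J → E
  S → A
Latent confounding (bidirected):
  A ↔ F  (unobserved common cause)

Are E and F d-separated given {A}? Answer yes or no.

No — E and F are d-connected given {A}.

Bayes-Ball from E | {A} reaches {F,J,S,W}.
F ∈ reach(E|{A}) ⇒ E ⊥̸ F | {A}.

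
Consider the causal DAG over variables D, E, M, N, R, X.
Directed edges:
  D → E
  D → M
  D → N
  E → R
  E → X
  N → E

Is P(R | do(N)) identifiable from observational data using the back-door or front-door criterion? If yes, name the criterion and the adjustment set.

P(R|do(N)): backdoor, adjust for {D}.

desc(N)\{N}={E,R,X}; candidates ⊆ {D,M}.
size 0: {}; under {} N still reaches {D,E,M,R,X} ∋ R.
{D}: N⊥R given {D} in G with N→· removed — back-door holds.
P(R|do(N)) = Σ_{D} P(R|N,D)·P(D).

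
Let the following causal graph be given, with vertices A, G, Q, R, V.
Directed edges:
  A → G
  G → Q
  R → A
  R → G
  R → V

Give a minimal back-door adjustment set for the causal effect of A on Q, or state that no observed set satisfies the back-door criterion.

desc(A)\{A}={G,Q}; candidates ⊆ {R,V}.
size 0: {}; under {} A still reaches {G,Q,R,V} ∋ Q.
{R}: A⊥Q given {R} in G with A→· removed — back-door holds.

A→Q: minimal back-door set {R}.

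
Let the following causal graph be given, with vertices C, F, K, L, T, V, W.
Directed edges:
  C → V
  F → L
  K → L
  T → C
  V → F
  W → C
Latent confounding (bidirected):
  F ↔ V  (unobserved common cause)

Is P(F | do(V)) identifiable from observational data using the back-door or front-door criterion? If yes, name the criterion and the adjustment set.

P(F|do(V)): not identifiable (no BD/FD set).

desc(V)\{V}={F,L}; candidates ⊆ {C,K,T,W}.
V↔F: latent back-door arc(s) into V.
size 0: {}; under {} V still reaches {C,F,L,T,W} ∋ F.
size 1: {C}, {K}, {T} …(+1); under {C} V still reaches {F,L} ∋ F.
size 2: {C,K}, {C,T}, {C,W} …(+3); under {C,K} V still reaches {F,L} ∋ F.
V↔F cannot be blocked by any observed set — no back-door set.
No mediator lies on a directed V→…→F path.
Neither criterion identifies P(F|do(V)) in this graph.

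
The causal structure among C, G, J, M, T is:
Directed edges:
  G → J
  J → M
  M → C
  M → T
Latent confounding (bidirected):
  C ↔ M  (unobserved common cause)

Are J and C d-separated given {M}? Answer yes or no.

No — J and C are d-connected given {M}.

Bayes-Ball from J | {M} reaches {C,G}.
C ∈ reach(J|{M}) ⇒ J ⊥̸ C | {M}.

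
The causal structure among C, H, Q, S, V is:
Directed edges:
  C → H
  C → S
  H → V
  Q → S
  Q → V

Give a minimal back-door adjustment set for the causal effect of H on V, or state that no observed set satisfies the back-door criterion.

desc(H)\{H}={V}; candidates ⊆ {C,Q,S}.
∅: H⊥V given ∅ in G with H→· removed — back-door holds.

H→V: minimal back-door set ∅.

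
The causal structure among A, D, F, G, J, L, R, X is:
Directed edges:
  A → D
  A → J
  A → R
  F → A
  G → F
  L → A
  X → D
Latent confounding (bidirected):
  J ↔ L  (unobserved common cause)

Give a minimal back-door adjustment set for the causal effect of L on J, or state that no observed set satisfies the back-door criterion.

L→J: no observed back-door set.

desc(L)\{L}={A,D,J,R}; candidates ⊆ {F,G,X}.
L↔J: latent back-door arc(s) into L.
size 0: {}; under {} L still reaches {J} ∋ J.
size 1: {F}, {G}, {X}; under {F} L still reaches {J} ∋ J.
size 2: {F,G}, {F,X}, {G,X}; under {F,G} L still reaches {J} ∋ J.
L↔J cannot be blocked by any observed set — no back-door set.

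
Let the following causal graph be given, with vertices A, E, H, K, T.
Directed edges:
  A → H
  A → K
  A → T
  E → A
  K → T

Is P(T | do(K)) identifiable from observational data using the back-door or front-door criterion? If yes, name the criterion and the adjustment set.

P(T|do(K)): backdoor, adjust for {A}.

desc(K)\{K}={T}; candidates ⊆ {A,E,H}.
size 0: {}; under {} K still reaches {A,E,H,T} ∋ T.
{A}: K⊥T given {A} in G with K→· removed — back-door holds.
P(T|do(K)) = Σ_{A} P(T|K,A)·P(A).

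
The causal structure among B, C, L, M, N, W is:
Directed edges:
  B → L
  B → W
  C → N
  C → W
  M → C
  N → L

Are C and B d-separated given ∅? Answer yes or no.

Bayes-Ball from C | ∅ reaches {L,M,N,W}.
B ∉ reach(C|∅) ⇒ C ⊥ B | ∅.

Yes — C ⊥ B | ∅.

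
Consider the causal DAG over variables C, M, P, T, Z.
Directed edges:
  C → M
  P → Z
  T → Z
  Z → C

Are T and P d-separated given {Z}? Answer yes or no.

Bayes-Ball from T | {Z} reaches {P}.
P ∈ reach(T|{Z}) ⇒ T ⊥̸ P | {Z}.

No — T and P are d-connected given {Z}.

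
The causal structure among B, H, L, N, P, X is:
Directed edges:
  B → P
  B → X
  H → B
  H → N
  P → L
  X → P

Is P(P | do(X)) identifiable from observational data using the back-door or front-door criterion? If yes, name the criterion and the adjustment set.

desc(X)\{X}={L,P}; candidates ⊆ {B,H,N}.
size 0: {}; under {} X still reaches {B,H,L,N,P} ∋ P.
{B}: X⊥P given {B} in G with X→· removed — back-door holds.
P(P|do(X)) = Σ_{B} P(P|X,B)·P(B).

P(P|do(X)): backdoor, adjust for {B}.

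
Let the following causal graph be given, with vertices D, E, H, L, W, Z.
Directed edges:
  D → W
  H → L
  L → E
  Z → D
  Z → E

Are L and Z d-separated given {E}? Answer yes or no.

Bayes-Ball from L | {E} reaches {D,H,W,Z}.
Z ∈ reach(L|{E}) ⇒ L ⊥̸ Z | {E}.

No — L and Z are d-connected given {E}.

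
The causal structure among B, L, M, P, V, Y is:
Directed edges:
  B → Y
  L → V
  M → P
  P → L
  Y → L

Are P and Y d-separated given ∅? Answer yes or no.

Yes — P ⊥ Y | ∅.

Bayes-Ball from P | ∅ reaches {L,M,V}.
Y ∉ reach(P|∅) ⇒ P ⊥ Y | ∅.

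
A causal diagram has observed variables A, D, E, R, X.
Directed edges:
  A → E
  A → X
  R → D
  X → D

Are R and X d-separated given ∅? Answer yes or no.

Yes — R ⊥ X | ∅.

Bayes-Ball from R | ∅ reaches {D}.
X ∉ reach(R|∅) ⇒ R ⊥ X | ∅.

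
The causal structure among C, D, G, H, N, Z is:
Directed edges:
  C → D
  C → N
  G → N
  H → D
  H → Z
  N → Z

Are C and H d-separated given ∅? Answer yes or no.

Bayes-Ball from C | ∅ reaches {D,N,Z}.
H ∉ reach(C|∅) ⇒ C ⊥ H | ∅.

Yes — C ⊥ H | ∅.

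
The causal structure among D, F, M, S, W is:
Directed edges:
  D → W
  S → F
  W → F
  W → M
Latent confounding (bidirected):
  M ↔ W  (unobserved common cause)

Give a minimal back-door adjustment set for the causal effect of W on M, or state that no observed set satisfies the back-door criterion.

desc(W)\{W}={F,M}; candidates ⊆ {D,S}.
W↔M: latent back-door arc(s) into W.
size 0: {}; under {} W still reaches {D,M} ∋ M.
size 1: {D}, {S}; under {D} W still reaches {M} ∋ M.
size 2: {D,S}; under {D,S} W still reaches {M} ∋ M.
W↔M cannot be blocked by any observed set — no back-door set.

W→M: no observed back-door set.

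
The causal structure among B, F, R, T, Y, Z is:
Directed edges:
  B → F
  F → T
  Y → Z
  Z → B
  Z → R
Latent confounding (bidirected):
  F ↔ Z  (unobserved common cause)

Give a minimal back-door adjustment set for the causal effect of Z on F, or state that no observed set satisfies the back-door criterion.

desc(Z)\{Z}={B,F,R,T}; candidates ⊆ {Y}.
Z↔F: latent back-door arc(s) into Z.
size 0: {}; under {} Z still reaches {F,T,Y} ∋ F.
size 1: {Y}; under {Y} Z still reaches {F,T} ∋ F.
Z↔F cannot be blocked by any observed set — no back-door set.

Z→F: no observed back-door set.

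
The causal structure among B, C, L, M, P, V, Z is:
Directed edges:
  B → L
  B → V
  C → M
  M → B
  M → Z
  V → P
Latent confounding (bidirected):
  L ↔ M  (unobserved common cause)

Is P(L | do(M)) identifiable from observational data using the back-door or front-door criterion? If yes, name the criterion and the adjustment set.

P(L|do(M)): frontdoor, adjust for {B}.

desc(M)\{M}={B,L,P,V,Z}; candidates ⊆ {C}.
M↔L: latent back-door arc(s) into M.
size 0: {}; under {} M still reaches {C,L} ∋ L.
size 1: {C}; under {C} M still reaches {L} ∋ L.
M↔L cannot be blocked by any observed set — no back-door set.
{B}: (i) intercepts every directed M→L path; (ii) no back-door M→{B}; (iii) {M} blocks every back-door {B}→L. Front-door holds.
P(L|do(M)) = Σ_{B} P(B|M) Σ_{M'} P(L|B,M')P(M').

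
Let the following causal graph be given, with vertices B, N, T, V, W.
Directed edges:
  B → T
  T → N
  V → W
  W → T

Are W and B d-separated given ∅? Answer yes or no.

Yes — W ⊥ B | ∅.

Bayes-Ball from W | ∅ reaches {N,T,V}.
B ∉ reach(W|∅) ⇒ W ⊥ B | ∅.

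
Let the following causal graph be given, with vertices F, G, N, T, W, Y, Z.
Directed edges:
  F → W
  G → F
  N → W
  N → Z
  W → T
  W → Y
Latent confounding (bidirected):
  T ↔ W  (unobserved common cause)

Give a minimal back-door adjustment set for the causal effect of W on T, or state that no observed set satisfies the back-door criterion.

W→T: no observed back-door set.

desc(W)\{W}={T,Y}; candidates ⊆ {F,G,N,Z}.
W↔T: latent back-door arc(s) into W.
size 0: {}; under {} W still reaches {F,G,N,T,Z} ∋ T.
size 1: {F}, {G}, {N} …(+1); under {F} W still reaches {N,T,Z} ∋ T.
size 2: {F,G}, {F,N}, {F,Z} …(+3); under {F,G} W still reaches {N,T,Z} ∋ T.
W↔T cannot be blocked by any observed set — no back-door set.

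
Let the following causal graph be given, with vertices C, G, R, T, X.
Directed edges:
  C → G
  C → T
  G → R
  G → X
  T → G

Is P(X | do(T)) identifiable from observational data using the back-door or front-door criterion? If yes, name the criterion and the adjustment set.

P(X|do(T)): backdoor, adjust for {C}.

desc(T)\{T}={G,R,X}; candidates ⊆ {C}.
size 0: {}; under {} T still reaches {C,G,R,X} ∋ X.
{C}: T⊥X given {C} in G with T→· removed — back-door holds.
P(X|do(T)) = Σ_{C} P(X|T,C)·P(C).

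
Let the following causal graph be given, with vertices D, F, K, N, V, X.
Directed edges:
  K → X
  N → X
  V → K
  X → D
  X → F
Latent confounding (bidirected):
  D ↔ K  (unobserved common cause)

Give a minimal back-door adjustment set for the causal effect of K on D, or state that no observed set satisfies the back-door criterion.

K→D: no observed back-door set.

desc(K)\{K}={D,F,X}; candidates ⊆ {N,V}.
K↔D: latent back-door arc(s) into K.
size 0: {}; under {} K still reaches {D,V} ∋ D.
size 1: {N}, {V}; under {N} K still reaches {D,V} ∋ D.
size 2: {N,V}; under {N,V} K still reaches {D} ∋ D.
K↔D cannot be blocked by any observed set — no back-door set.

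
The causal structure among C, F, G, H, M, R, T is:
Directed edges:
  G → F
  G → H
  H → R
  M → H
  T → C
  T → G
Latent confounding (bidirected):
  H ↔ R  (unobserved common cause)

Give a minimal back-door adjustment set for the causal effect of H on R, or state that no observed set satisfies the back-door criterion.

desc(H)\{H}={R}; candidates ⊆ {C,F,G,M,T}.
H↔R: latent back-door arc(s) into H.
size 0: {}; under {} H still reaches {C,F,G,M,R,T} ∋ R.
size 1: {C}, {F}, {G} …(+2); under {C} H still reaches {F,G,M,R,T} ∋ R.
size 2: {C,F}, {C,G}, {C,M} …(+7); under {C,F} H still reaches {G,M,R,T} ∋ R.
H↔R cannot be blocked by any observed set — no back-door set.

H→R: no observed back-door set.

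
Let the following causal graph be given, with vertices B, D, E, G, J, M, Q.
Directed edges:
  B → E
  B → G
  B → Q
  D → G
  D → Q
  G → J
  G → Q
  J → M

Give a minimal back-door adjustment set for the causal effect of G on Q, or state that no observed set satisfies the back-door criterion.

G→Q: minimal back-door set {B, D}.

desc(G)\{G}={J,M,Q}; candidates ⊆ {B,D,E}.
size 0: {}; under {} G still reaches {B,D,E,Q} ∋ Q.
size 1: {B}, {D}, {E}; under {B} G still reaches {D,Q} ∋ Q.
{B,D}: G⊥Q given {B,D} in G with G→· removed — back-door holds.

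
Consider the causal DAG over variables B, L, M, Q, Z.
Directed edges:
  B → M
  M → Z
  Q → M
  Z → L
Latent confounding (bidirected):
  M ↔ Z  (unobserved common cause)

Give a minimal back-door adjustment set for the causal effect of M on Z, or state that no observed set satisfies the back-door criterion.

M→Z: no observed back-door set.

desc(M)\{M}={L,Z}; candidates ⊆ {B,Q}.
M↔Z: latent back-door arc(s) into M.
size 0: {}; under {} M still reaches {B,L,Q,Z} ∋ Z.
size 1: {B}, {Q}; under {B} M still reaches {L,Q,Z} ∋ Z.
size 2: {B,Q}; under {B,Q} M still reaches {L,Z} ∋ Z.
M↔Z cannot be blocked by any observed set — no back-door set.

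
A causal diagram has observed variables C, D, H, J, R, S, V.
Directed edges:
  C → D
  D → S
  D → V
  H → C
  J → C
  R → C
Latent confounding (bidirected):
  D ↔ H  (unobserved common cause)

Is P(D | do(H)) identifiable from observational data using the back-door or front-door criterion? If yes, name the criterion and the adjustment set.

P(D|do(H)): frontdoor, adjust for {C}.

desc(H)\{H}={C,D,S,V}; candidates ⊆ {J,R}.
H↔D: latent back-door arc(s) into H.
size 0: {}; under {} H still reaches {D,S,V} ∋ D.
size 1: {J}, {R}; under {J} H still reaches {D,S,V} ∋ D.
size 2: {J,R}; under {J,R} H still reaches {D,S,V} ∋ D.
H↔D cannot be blocked by any observed set — no back-door set.
{C}: (i) intercepts every directed H→D path; (ii) no back-door H→{C}; (iii) {H} blocks every back-door {C}→D. Front-door holds.
P(D|do(H)) = Σ_{C} P(C|H) Σ_{H'} P(D|C,H')P(H').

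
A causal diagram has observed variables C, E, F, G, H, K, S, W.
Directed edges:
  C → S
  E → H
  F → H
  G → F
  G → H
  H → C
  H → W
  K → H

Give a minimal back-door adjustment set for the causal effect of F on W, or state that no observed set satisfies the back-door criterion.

F→W: minimal back-door set {G}.

desc(F)\{F}={C,H,S,W}; candidates ⊆ {E,G,K}.
size 0: {}; under {} F still reaches {C,G,H,S,W} ∋ W.
{G}: F⊥W given {G} in G with F→· removed — back-door holds.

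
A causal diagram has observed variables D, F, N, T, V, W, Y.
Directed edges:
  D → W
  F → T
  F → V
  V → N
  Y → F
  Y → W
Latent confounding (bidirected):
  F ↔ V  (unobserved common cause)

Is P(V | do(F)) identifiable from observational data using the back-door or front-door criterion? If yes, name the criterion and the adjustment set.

P(V|do(F)): not identifiable (no BD/FD set).

desc(F)\{F}={N,T,V}; candidates ⊆ {D,W,Y}.
F↔V: latent back-door arc(s) into F.
size 0: {}; under {} F still reaches {N,V,W,Y} ∋ V.
size 1: {D}, {W}, {Y}; under {D} F still reaches {N,V,W,Y} ∋ V.
size 2: {D,W}, {D,Y}, {W,Y}; under {D,W} F still reaches {N,V,Y} ∋ V.
F↔V cannot be blocked by any observed set — no back-door set.
No mediator lies on a directed F→…→V path.
Neither criterion identifies P(V|do(F)) in this graph.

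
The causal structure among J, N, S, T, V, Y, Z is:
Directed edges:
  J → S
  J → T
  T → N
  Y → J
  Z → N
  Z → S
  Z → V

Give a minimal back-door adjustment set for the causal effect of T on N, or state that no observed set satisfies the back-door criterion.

desc(T)\{T}={N}; candidates ⊆ {J,S,V,Y,Z}.
∅: T⊥N given ∅ in G with T→· removed — back-door holds.

T→N: minimal back-door set ∅.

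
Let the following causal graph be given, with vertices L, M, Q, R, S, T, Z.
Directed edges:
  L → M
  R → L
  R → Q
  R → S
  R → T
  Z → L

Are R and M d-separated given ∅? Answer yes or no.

No — R and M are d-connected given ∅.

Bayes-Ball from R | ∅ reaches {L,M,Q,S,T}.
M ∈ reach(R|∅) ⇒ R ⊥̸ M | ∅.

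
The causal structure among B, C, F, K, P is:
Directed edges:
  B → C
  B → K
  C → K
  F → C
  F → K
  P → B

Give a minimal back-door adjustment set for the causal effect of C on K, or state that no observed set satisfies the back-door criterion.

C→K: minimal back-door set {B, F}.

desc(C)\{C}={K}; candidates ⊆ {B,F,P}.
size 0: {}; under {} C still reaches {B,F,K,P} ∋ K.
size 1: {B}, {F}, {P}; under {B} C still reaches {F,K} ∋ K.
{B,F}: C⊥K given {B,F} in G with C→· removed — back-door holds.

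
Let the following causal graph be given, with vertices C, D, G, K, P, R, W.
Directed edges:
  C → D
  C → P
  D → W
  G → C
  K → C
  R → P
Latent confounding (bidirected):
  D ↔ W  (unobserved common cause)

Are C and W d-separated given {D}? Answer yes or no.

No — C and W are d-connected given {D}.

Bayes-Ball from C | {D} reaches {G,K,P,W}.
W ∈ reach(C|{D}) ⇒ C ⊥̸ W | {D}.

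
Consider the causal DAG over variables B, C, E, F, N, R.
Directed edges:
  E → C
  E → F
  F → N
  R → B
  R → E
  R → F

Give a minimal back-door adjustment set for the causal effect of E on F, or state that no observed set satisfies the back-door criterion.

E→F: minimal back-door set {R}.

desc(E)\{E}={C,F,N}; candidates ⊆ {B,R}.
size 0: {}; under {} E still reaches {B,F,N,R} ∋ F.
{R}: E⊥F given {R} in G with E→· removed — back-door holds.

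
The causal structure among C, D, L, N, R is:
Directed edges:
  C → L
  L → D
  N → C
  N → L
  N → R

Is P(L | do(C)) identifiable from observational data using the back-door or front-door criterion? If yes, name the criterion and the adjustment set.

P(L|do(C)): backdoor, adjust for {N}.

desc(C)\{C}={D,L}; candidates ⊆ {N,R}.
size 0: {}; under {} C still reaches {D,L,N,R} ∋ L.
{N}: C⊥L given {N} in G with C→· removed — back-door holds.
P(L|do(C)) = Σ_{N} P(L|C,N)·P(N).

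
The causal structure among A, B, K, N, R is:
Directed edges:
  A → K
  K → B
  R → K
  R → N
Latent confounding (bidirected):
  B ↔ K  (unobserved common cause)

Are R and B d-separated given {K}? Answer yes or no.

No — R and B are d-connected given {K}.

Bayes-Ball from R | {K} reaches {A,B,N}.
B ∈ reach(R|{K}) ⇒ R ⊥̸ B | {K}.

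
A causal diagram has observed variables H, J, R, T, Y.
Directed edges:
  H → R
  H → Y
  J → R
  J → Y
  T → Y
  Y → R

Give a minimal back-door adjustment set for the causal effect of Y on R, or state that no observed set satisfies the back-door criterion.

Y→R: minimal back-door set {H, J}.

desc(Y)\{Y}={R}; candidates ⊆ {H,J,T}.
size 0: {}; under {} Y still reaches {H,J,R,T} ∋ R.
size 1: {H}, {J}, {T}; under {H} Y still reaches {J,R,T} ∋ R.
{H,J}: Y⊥R given {H,J} in G with Y→· removed — back-door holds.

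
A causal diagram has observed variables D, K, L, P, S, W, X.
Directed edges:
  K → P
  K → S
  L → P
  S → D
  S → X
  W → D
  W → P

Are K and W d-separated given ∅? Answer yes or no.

Bayes-Ball from K | ∅ reaches {D,P,S,X}.
W ∉ reach(K|∅) ⇒ K ⊥ W | ∅.

Yes — K ⊥ W | ∅.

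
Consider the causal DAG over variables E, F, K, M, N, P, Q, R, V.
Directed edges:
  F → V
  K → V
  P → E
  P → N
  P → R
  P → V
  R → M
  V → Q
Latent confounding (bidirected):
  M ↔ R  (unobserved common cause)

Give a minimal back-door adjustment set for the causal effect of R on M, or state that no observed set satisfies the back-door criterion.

R→M: no observed back-door set.

desc(R)\{R}={M}; candidates ⊆ {E,F,K,N,P,Q,V}.
R↔M: latent back-door arc(s) into R.
size 0: {}; under {} R still reaches {E,M,N,P,Q,V} ∋ M.
size 1: {E}, {F}, {K} …(+4); under {E} R still reaches {M,N,P,Q,V} ∋ M.
size 2: {E,F}, {E,K}, {E,N} …(+18); under {E,F} R still reaches {M,N,P,Q,V} ∋ M.
R↔M cannot be blocked by any observed set — no back-door set.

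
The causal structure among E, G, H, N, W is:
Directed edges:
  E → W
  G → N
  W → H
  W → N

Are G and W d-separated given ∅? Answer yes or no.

Yes — G ⊥ W | ∅.

Bayes-Ball from G | ∅ reaches {N}.
W ∉ reach(G|∅) ⇒ G ⊥ W | ∅.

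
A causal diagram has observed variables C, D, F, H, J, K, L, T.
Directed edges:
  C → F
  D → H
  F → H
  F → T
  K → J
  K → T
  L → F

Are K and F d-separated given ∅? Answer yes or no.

Bayes-Ball from K | ∅ reaches {J,T}.
F ∉ reach(K|∅) ⇒ K ⊥ F | ∅.

Yes — K ⊥ F | ∅.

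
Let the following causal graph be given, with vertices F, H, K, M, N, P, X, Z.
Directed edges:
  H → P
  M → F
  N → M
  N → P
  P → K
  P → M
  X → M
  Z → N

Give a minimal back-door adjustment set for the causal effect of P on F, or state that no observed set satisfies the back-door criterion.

P→F: minimal back-door set {N}.

desc(P)\{P}={F,K,M}; candidates ⊆ {H,N,X,Z}.
size 0: {}; under {} P still reaches {F,H,M,N,Z} ∋ F.
{N}: P⊥F given {N} in G with P→· removed — back-door holds.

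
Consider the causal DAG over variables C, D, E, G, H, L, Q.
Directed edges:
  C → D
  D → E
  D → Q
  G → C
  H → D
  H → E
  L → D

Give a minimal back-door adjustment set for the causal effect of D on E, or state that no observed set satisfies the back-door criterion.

D→E: minimal back-door set {H}.

desc(D)\{D}={E,Q}; candidates ⊆ {C,G,H,L}.
size 0: {}; under {} D still reaches {C,E,G,H,L} ∋ E.
{H}: D⊥E given {H} in G with D→· removed — back-door holds.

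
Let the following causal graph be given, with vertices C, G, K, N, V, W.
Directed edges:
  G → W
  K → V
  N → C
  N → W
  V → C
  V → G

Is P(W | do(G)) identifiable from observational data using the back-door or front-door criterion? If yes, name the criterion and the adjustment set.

desc(G)\{G}={W}; candidates ⊆ {C,K,N,V}.
∅: G⊥W given ∅ in G with G→· removed — back-door holds.
P(W|do(G)) = P(W|G) — no adjustment needed.

P(W|do(G)): backdoor, adjust for ∅.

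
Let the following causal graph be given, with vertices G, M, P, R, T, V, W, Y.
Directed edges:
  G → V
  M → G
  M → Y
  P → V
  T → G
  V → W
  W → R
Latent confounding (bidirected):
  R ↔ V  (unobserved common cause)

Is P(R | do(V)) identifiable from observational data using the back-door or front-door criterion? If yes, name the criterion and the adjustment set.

P(R|do(V)): frontdoor, adjust for {W}.

desc(V)\{V}={R,W}; candidates ⊆ {G,M,P,T,Y}.
V↔R: latent back-door arc(s) into V.
size 0: {}; under {} V still reaches {G,M,P,R,T,Y} ∋ R.
size 1: {G}, {M}, {P} …(+2); under {G} V still reaches {P,R} ∋ R.
size 2: {G,M}, {G,P}, {G,T} …(+7); under {G,M} V still reaches {P,R} ∋ R.
V↔R cannot be blocked by any observed set — no back-door set.
{W}: (i) intercepts every directed V→R path; (ii) no back-door V→{W}; (iii) {V} blocks every back-door {W}→R. Front-door holds.
P(R|do(V)) = Σ_{W} P(W|V) Σ_{V'} P(R|W,V')P(V').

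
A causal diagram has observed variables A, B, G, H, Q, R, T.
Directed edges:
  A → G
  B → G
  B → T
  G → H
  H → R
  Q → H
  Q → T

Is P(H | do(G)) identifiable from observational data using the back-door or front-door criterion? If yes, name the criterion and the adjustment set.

P(H|do(G)): backdoor, adjust for ∅.

desc(G)\{G}={H,R}; candidates ⊆ {A,B,Q,T}.
∅: G⊥H given ∅ in G with G→· removed — back-door holds.
P(H|do(G)) = P(H|G) — no adjustment needed.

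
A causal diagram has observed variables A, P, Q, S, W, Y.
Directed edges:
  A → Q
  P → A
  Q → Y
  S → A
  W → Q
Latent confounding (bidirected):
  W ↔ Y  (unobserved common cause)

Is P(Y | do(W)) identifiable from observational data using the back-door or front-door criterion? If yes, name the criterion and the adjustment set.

desc(W)\{W}={Q,Y}; candidates ⊆ {A,P,S}.
W↔Y: latent back-door arc(s) into W.
size 0: {}; under {} W still reaches {Y} ∋ Y.
size 1: {A}, {P}, {S}; under {A} W still reaches {Y} ∋ Y.
size 2: {A,P}, {A,S}, {P,S}; under {A,P} W still reaches {Y} ∋ Y.
W↔Y cannot be blocked by any observed set — no back-door set.
{Q}: (i) intercepts every directed W→Y path; (ii) no back-door W→{Q}; (iii) {W} blocks every back-door {Q}→Y. Front-door holds.
P(Y|do(W)) = Σ_{Q} P(Q|W) Σ_{W'} P(Y|Q,W')P(W').

P(Y|do(W)): frontdoor, adjust for {Q}.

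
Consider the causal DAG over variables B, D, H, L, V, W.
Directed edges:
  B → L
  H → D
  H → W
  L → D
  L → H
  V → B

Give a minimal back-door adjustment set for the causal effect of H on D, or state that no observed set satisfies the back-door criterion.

desc(H)\{H}={D,W}; candidates ⊆ {B,L,V}.
size 0: {}; under {} H still reaches {B,D,L,V} ∋ D.
{L}: H⊥D given {L} in G with H→· removed — back-door holds.

H→D: minimal back-door set {L}.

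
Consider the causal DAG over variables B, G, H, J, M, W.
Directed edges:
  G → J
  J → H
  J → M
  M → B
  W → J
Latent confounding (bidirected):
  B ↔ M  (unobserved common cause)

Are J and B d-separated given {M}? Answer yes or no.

No — J and B are d-connected given {M}.

Bayes-Ball from J | {M} reaches {B,G,H,W}.
B ∈ reach(J|{M}) ⇒ J ⊥̸ B | {M}.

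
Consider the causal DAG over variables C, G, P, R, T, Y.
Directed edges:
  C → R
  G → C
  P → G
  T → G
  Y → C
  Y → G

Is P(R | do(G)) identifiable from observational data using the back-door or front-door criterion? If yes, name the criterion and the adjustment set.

P(R|do(G)): backdoor, adjust for {Y}.

desc(G)\{G}={C,R}; candidates ⊆ {P,T,Y}.
size 0: {}; under {} G still reaches {C,P,R,T,Y} ∋ R.
{Y}: G⊥R given {Y} in G with G→· removed — back-door holds.
P(R|do(G)) = Σ_{Y} P(R|G,Y)·P(Y).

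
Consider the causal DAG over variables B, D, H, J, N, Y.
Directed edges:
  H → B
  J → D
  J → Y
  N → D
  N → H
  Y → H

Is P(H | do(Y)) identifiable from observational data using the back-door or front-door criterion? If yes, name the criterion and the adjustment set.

P(H|do(Y)): backdoor, adjust for ∅.

desc(Y)\{Y}={B,H}; candidates ⊆ {D,J,N}.
∅: Y⊥H given ∅ in G with Y→· removed — back-door holds.
P(H|do(Y)) = P(H|Y) — no adjustment needed.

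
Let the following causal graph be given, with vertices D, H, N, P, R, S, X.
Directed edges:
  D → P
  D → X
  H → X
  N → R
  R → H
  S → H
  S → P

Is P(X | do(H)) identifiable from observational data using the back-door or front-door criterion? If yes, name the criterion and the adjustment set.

desc(H)\{H}={X}; candidates ⊆ {D,N,P,R,S}.
∅: H⊥X given ∅ in G with H→· removed — back-door holds.
P(X|do(H)) = P(X|H) — no adjustment needed.

P(X|do(H)): backdoor, adjust for ∅.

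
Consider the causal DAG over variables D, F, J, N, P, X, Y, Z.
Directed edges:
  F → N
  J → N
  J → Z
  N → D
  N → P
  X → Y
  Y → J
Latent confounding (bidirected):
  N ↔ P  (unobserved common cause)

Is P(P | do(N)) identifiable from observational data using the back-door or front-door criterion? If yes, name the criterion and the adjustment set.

P(P|do(N)): not identifiable (no BD/FD set).

desc(N)\{N}={D,P}; candidates ⊆ {F,J,X,Y,Z}.
N↔P: latent back-door arc(s) into N.
size 0: {}; under {} N still reaches {F,J,P,X,Y,Z} ∋ P.
size 1: {F}, {J}, {X} …(+2); under {F} N still reaches {J,P,X,Y,Z} ∋ P.
size 2: {F,J}, {F,X}, {F,Y} …(+7); under {F,J} N still reaches {P} ∋ P.
N↔P cannot be blocked by any observed set — no back-door set.
No mediator lies on a directed N→…→P path.
Neither criterion identifies P(P|do(N)) in this graph.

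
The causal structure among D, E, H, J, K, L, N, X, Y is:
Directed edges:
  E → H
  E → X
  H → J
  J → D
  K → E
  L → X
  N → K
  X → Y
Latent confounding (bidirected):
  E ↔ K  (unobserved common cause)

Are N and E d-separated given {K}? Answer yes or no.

No — N and E are d-connected given {K}.

Bayes-Ball from N | {K} reaches {D,E,H,J,X,Y}.
E ∈ reach(N|{K}) ⇒ N ⊥̸ E | {K}.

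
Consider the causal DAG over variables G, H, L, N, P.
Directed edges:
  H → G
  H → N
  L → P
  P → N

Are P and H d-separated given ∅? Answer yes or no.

Yes — P ⊥ H | ∅.

Bayes-Ball from P | ∅ reaches {L,N}.
H ∉ reach(P|∅) ⇒ P ⊥ H | ∅.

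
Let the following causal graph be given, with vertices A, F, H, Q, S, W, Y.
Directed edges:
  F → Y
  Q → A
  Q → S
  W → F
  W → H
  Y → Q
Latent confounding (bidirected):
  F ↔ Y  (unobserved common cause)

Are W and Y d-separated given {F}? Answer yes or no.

No — W and Y are d-connected given {F}.

Bayes-Ball from W | {F} reaches {A,H,Q,S,Y}.
Y ∈ reach(W|{F}) ⇒ W ⊥̸ Y | {F}.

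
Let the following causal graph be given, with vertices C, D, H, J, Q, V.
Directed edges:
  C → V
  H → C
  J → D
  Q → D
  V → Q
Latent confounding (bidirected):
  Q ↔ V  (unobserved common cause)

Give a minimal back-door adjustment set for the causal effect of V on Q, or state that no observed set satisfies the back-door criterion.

desc(V)\{V}={D,Q}; candidates ⊆ {C,H,J}.
V↔Q: latent back-door arc(s) into V.
size 0: {}; under {} V still reaches {C,D,H,Q} ∋ Q.
size 1: {C}, {H}, {J}; under {C} V still reaches {D,Q} ∋ Q.
size 2: {C,H}, {C,J}, {H,J}; under {C,H} V still reaches {D,Q} ∋ Q.
V↔Q cannot be blocked by any observed set — no back-door set.

V→Q: no observed back-door set.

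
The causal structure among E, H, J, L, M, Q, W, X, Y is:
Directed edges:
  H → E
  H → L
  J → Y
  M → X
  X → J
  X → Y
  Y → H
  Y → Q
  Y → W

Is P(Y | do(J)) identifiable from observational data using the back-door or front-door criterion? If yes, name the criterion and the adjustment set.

desc(J)\{J}={E,H,L,Q,W,Y}; candidates ⊆ {M,X}.
size 0: {}; under {} J still reaches {E,H,L,M,Q,W,X,Y} ∋ Y.
{X}: J⊥Y given {X} in G with J→· removed — back-door holds.
P(Y|do(J)) = Σ_{X} P(Y|J,X)·P(X).

P(Y|do(J)): backdoor, adjust for {X}.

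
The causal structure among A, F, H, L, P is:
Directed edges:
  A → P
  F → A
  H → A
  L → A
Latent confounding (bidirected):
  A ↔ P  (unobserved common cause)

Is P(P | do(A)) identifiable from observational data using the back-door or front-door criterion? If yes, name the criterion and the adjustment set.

P(P|do(A)): not identifiable (no BD/FD set).

desc(A)\{A}={P}; candidates ⊆ {F,H,L}.
A↔P: latent back-door arc(s) into A.
size 0: {}; under {} A still reaches {F,H,L,P} ∋ P.
size 1: {F}, {H}, {L}; under {F} A still reaches {H,L,P} ∋ P.
size 2: {F,H}, {F,L}, {H,L}; under {F,H} A still reaches {L,P} ∋ P.
A↔P cannot be blocked by any observed set — no back-door set.
No mediator lies on a directed A→…→P path.
Neither criterion identifies P(P|do(A)) in this graph.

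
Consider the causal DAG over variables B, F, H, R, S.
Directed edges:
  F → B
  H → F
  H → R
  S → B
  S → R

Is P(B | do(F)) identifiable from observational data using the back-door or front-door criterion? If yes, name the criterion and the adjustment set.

P(B|do(F)): backdoor, adjust for ∅.

desc(F)\{F}={B}; candidates ⊆ {H,R,S}.
∅: F⊥B given ∅ in G with F→· removed — back-door holds.
P(B|do(F)) = P(B|F) — no adjustment needed.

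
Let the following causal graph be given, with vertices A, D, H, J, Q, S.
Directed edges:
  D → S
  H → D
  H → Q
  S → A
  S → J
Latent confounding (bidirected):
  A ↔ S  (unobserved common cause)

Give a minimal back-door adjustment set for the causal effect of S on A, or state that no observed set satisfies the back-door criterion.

S→A: no observed back-door set.

desc(S)\{S}={A,J}; candidates ⊆ {D,H,Q}.
S↔A: latent back-door arc(s) into S.
size 0: {}; under {} S still reaches {A,D,H,Q} ∋ A.
size 1: {D}, {H}, {Q}; under {D} S still reaches {A} ∋ A.
size 2: {D,H}, {D,Q}, {H,Q}; under {D,H} S still reaches {A} ∋ A.
S↔A cannot be blocked by any observed set — no back-door set.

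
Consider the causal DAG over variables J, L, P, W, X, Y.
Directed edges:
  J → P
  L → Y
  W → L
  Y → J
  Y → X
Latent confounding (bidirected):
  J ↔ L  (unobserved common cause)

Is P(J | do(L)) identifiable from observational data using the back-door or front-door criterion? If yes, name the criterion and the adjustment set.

P(J|do(L)): frontdoor, adjust for {Y}.

desc(L)\{L}={J,P,X,Y}; candidates ⊆ {W}.
L↔J: latent back-door arc(s) into L.
size 0: {}; under {} L still reaches {J,P,W} ∋ J.
size 1: {W}; under {W} L still reaches {J,P} ∋ J.
L↔J cannot be blocked by any observed set — no back-door set.
{Y}: (i) intercepts every directed L→J path; (ii) no back-door L→{Y}; (iii) {L} blocks every back-door {Y}→J. Front-door holds.
P(J|do(L)) = Σ_{Y} P(Y|L) Σ_{L'} P(J|Y,L')P(L').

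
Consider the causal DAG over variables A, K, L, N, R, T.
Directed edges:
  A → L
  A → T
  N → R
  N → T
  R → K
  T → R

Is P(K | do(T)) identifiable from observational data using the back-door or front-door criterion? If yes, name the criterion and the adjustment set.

P(K|do(T)): backdoor, adjust for {N}.

desc(T)\{T}={K,R}; candidates ⊆ {A,L,N}.
size 0: {}; under {} T still reaches {A,K,L,N,R} ∋ K.
{N}: T⊥K given {N} in G with T→· removed — back-door holds.
P(K|do(T)) = Σ_{N} P(K|T,N)·P(N).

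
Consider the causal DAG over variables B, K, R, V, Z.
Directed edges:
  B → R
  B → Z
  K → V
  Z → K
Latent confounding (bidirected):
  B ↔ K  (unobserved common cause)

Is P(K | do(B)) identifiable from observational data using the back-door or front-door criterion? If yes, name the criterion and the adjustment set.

P(K|do(B)): frontdoor, adjust for {Z}.

desc(B)\{B}={K,R,V,Z}; candidates ⊆ {—}.
B↔K: latent back-door arc(s) into B.
size 0: {}; under {} B still reaches {K,V} ∋ K.
B↔K cannot be blocked by any observed set — no back-door set.
{Z}: (i) intercepts every directed B→K path; (ii) no back-door B→{Z}; (iii) {B} blocks every back-door {Z}→K. Front-door holds.
P(K|do(B)) = Σ_{Z} P(Z|B) Σ_{B'} P(K|Z,B')P(B').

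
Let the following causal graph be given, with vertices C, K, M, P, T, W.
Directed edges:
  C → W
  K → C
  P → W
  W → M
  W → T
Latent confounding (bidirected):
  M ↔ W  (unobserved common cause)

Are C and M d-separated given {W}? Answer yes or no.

Bayes-Ball from C | {W} reaches {K,M,P}.
M ∈ reach(C|{W}) ⇒ C ⊥̸ M | {W}.

No — C and M are d-connected given {W}.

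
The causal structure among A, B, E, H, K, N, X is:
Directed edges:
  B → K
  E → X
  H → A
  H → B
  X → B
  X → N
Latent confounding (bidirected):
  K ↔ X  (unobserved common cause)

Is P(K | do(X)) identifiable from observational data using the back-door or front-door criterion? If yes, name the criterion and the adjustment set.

P(K|do(X)): frontdoor, adjust for {B}.

desc(X)\{X}={B,K,N}; candidates ⊆ {A,E,H}.
X↔K: latent back-door arc(s) into X.
size 0: {}; under {} X still reaches {E,K} ∋ K.
size 1: {A}, {E}, {H}; under {A} X still reaches {E,K} ∋ K.
size 2: {A,E}, {A,H}, {E,H}; under {A,E} X still reaches {K} ∋ K.
X↔K cannot be blocked by any observed set — no back-door set.
{B}: (i) intercepts every directed X→K path; (ii) no back-door X→{B}; (iii) {X} blocks every back-door {B}→K. Front-door holds.
P(K|do(X)) = Σ_{B} P(B|X) Σ_{X'} P(K|B,X')P(X').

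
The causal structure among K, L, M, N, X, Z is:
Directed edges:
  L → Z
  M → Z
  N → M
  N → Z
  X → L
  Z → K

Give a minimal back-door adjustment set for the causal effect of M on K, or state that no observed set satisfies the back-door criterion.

desc(M)\{M}={K,Z}; candidates ⊆ {L,N,X}.
size 0: {}; under {} M still reaches {K,N,Z} ∋ K.
{N}: M⊥K given {N} in G with M→· removed — back-door holds.

M→K: minimal back-door set {N}.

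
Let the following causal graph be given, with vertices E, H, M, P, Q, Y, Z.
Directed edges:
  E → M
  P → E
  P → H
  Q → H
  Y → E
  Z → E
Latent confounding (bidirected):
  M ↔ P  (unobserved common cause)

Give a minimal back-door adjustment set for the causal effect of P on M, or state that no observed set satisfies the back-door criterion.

P→M: no observed back-door set.

desc(P)\{P}={E,H,M}; candidates ⊆ {Q,Y,Z}.
P↔M: latent back-door arc(s) into P.
size 0: {}; under {} P still reaches {M} ∋ M.
size 1: {Q}, {Y}, {Z}; under {Q} P still reaches {M} ∋ M.
size 2: {Q,Y}, {Q,Z}, {Y,Z}; under {Q,Y} P still reaches {M} ∋ M.
P↔M cannot be blocked by any observed set — no back-door set.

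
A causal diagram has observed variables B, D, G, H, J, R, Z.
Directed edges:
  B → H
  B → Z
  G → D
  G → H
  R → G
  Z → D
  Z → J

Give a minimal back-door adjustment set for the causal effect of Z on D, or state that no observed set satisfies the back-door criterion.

desc(Z)\{Z}={D,J}; candidates ⊆ {B,G,H,R}.
∅: Z⊥D given ∅ in G with Z→· removed — back-door holds.

Z→D: minimal back-door set ∅.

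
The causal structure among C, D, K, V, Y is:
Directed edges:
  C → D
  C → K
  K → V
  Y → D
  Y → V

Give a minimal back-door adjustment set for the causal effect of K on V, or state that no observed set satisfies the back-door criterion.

K→V: minimal back-door set ∅.

desc(K)\{K}={V}; candidates ⊆ {C,D,Y}.
∅: K⊥V given ∅ in G with K→· removed — back-door holds.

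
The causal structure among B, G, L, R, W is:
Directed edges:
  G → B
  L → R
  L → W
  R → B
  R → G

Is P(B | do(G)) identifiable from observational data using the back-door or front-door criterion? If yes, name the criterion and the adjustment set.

desc(G)\{G}={B}; candidates ⊆ {L,R,W}.
size 0: {}; under {} G still reaches {B,L,R,W} ∋ B.
{R}: G⊥B given {R} in G with G→· removed — back-door holds.
P(B|do(G)) = Σ_{R} P(B|G,R)·P(R).

P(B|do(G)): backdoor, adjust for {R}.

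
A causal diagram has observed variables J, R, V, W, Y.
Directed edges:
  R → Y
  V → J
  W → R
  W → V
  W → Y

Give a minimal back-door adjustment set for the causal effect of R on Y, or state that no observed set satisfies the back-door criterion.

R→Y: minimal back-door set {W}.

desc(R)\{R}={Y}; candidates ⊆ {J,V,W}.
size 0: {}; under {} R still reaches {J,V,W,Y} ∋ Y.
{W}: R⊥Y given {W} in G with R→· removed — back-door holds.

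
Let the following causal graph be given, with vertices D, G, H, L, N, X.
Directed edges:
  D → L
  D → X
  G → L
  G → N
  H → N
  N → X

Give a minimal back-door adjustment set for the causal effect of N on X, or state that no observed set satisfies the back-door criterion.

desc(N)\{N}={X}; candidates ⊆ {D,G,H,L}.
∅: N⊥X given ∅ in G with N→· removed — back-door holds.

N→X: minimal back-door set ∅.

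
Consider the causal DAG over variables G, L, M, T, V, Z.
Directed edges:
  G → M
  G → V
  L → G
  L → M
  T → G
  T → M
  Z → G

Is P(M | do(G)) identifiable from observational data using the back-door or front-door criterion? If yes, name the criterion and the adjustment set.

P(M|do(G)): backdoor, adjust for {L, T}.

desc(G)\{G}={M,V}; candidates ⊆ {L,T,Z}.
size 0: {}; under {} G still reaches {L,M,T,Z} ∋ M.
size 1: {L}, {T}, {Z}; under {L} G still reaches {M,T,Z} ∋ M.
{L,T}: G⊥M given {L,T} in G with G→· removed — back-door holds.
P(M|do(G)) = Σ_{L,T} P(M|G,L,T)·P(L,T).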